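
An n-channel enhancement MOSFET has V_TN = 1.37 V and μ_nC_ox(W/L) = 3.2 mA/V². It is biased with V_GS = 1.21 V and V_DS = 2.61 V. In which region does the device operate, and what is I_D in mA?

V_GS = 1.21 V < V_TN = 1.37 V, so the transistor is in cutoff.

Cutoff; I_D = 0 mA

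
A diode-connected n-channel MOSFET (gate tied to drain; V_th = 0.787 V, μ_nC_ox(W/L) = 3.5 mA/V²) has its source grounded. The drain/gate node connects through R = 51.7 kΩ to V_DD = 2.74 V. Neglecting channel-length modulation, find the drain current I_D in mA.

I_D = 0.0350 mA

With gate tied to drain, V_GS = V_DS ≥ V_GS − V_th, so the device is in saturation.
KCL at the drain: ½ k_n (V_GS − V_th)² = (V_DD − V_GS)/R.
Let x = V_GS − 0.787. Then 90.5 x² + x − 1.953 = 0, giving x = 0.141 V (positive root), so V_GS = 0.928 V.
I_D = (V_DD − V_GS)/R = (2.74 − 0.928) / 51.7 = 0.035 mA.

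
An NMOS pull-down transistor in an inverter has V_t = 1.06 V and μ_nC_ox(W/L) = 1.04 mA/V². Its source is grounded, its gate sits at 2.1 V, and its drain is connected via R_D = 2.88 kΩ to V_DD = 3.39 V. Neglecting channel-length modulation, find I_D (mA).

V_GS = V_G = 2.1 V, so V_ov = 2.1 − 1.06 = 1.04 V.
Assume saturation: I_D = ½ k_n V_ov² = 0.5 × 1.04 × 1.04² = 0.562 mA, giving V_DS = V_DD − I_D R_D = 3.39 − 0.562 × 2.88 = 1.77 V.
V_DS = 1.77 V ≥ V_ov = 1.04 V, confirming saturation.

I_D = 0.562 mA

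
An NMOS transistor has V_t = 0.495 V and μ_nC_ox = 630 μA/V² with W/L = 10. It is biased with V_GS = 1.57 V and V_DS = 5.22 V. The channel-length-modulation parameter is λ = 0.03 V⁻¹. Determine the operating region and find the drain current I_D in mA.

Saturation; I_D = 4.21 mA

k_n = μ_nC_ox · (W/L) = 6.3 mA/V².
V_ov = V_GS − V_t = 1.57 − 0.495 = 1.08 V.
Since V_DS = 5.22 V ≥ V_ov = 1.08 V, the device is in saturation.
I_D = ½ k_n V_ov² (1 + λ V_DS) = 0.5 × 6.3 × 1.08² × (1 + 0.03 × 5.22) = 4.21 mA.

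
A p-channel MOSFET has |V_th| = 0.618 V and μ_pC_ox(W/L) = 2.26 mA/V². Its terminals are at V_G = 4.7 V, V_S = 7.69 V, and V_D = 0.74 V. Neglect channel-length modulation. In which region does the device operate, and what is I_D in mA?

Saturation; I_D = 6.36 mA

V_SG = V_S − V_G = 7.69 − 4.7 = 2.99 V; V_SD = V_S − V_D = 7.69 − 0.74 = 6.95 V.
V_ov = V_SG − |V_th| = 2.99 − 0.618 = 2.37 V.
Since V_SD = 6.95 V ≥ V_ov = 2.37 V, the device is in saturation.
I_D = ½ k_p V_ov² = 0.5 × 2.26 × 2.37² = 6.36 mA.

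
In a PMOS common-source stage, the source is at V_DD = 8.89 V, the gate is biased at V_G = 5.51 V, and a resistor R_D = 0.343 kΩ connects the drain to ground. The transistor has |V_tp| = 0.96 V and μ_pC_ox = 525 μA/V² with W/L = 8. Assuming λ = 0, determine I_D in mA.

V_SG = V_DD − V_G = 8.89 − 5.51 = 3.38 V, so V_ov = 3.38 − 0.96 = 2.42 V.
k_p = μ_pC_ox · (W/L) = 4.2 mA/V².
Assume saturation: I_D = ½ k_p V_ov² = 0.5 × 4.2 × 2.42² = 12.3 mA, giving V_SD = V_DD − I_D R_D = 8.89 − 12.3 × 0.343 = 4.67 V.
V_SD = 4.67 V ≥ V_ov = 2.42 V, confirming saturation.

I_D = 12.3 mA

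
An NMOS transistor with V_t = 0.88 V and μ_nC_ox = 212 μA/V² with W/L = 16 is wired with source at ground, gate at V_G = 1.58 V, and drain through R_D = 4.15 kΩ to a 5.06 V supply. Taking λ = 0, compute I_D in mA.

I_D = 0.831 mA

V_GS = V_G = 1.58 V, so V_ov = 1.58 − 0.88 = 0.7 V.
k_n = μ_nC_ox · (W/L) = 3.392 mA/V².
Assume saturation: I_D = ½ k_n V_ov² = 0.5 × 3.392 × 0.7² = 0.831 mA, giving V_DS = V_DD − I_D R_D = 5.06 − 0.831 × 4.15 = 1.61 V.
V_DS = 1.61 V ≥ V_ov = 0.7 V, confirming saturation.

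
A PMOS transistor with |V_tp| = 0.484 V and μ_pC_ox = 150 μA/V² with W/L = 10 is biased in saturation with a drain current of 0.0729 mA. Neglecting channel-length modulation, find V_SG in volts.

V_SG = 0.796 V

k_p = μ_pC_ox · (W/L) = 1.5 mA/V².
In saturation I_D = ½ k_p (V_SG − |V_tp|)², so V_SG − |V_tp| = √(2 I_D / k_p) = √(2 × 0.0729 / 1.5) = 0.312 V.
V_SG = 0.484 + 0.312 = 0.796 V.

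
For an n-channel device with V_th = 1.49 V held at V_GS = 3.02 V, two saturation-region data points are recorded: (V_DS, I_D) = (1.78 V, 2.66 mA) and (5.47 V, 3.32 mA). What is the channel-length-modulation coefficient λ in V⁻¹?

With V_GS fixed, I_D ∝ (1 + λ V_DS) in saturation, so I_D2/I_D1 = (1 + λ V_DS2)/(1 + λ V_DS1).
3.32/2.66 = 1.248 = (1 + 5.47 λ)/(1 + 1.78 λ).
Solving: λ (I_D1 V_DS2 − I_D2 V_DS1) = I_D2 − I_D1, so λ = (3.32 − 2.66) / (2.66 × 5.47 − 3.32 × 1.78) = 0.66 / 8.64 = 0.0764 V⁻¹.

λ = 0.0764 V⁻¹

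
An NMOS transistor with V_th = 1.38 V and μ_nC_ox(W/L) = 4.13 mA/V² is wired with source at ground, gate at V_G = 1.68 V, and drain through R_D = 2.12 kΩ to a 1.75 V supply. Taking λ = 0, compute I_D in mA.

I_D = 0.186 mA

V_GS = V_G = 1.68 V, so V_ov = 1.68 − 1.38 = 0.3 V.
Assume saturation: I_D = ½ k_n V_ov² = 0.5 × 4.13 × 0.3² = 0.186 mA, giving V_DS = V_DD − I_D R_D = 1.75 − 0.186 × 2.12 = 1.36 V.
V_DS = 1.36 V ≥ V_ov = 0.3 V, confirming saturation.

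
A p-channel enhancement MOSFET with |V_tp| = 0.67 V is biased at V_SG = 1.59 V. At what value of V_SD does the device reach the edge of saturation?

The boundary between triode and saturation is V_SD = V_SG − |V_tp| = V_ov.
V_ov = 1.59 − 0.67 = 0.92 V.

V_SD,sat = 0.920 V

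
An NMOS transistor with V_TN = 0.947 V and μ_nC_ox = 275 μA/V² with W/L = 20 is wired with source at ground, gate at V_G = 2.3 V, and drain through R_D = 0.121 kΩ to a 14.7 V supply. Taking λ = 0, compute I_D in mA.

I_D = 5.03 mA

V_GS = V_G = 2.3 V, so V_ov = 2.3 − 0.947 = 1.35 V.
k_n = μ_nC_ox · (W/L) = 5.5 mA/V².
Assume saturation: I_D = ½ k_n V_ov² = 0.5 × 5.5 × 1.35² = 5.03 mA, giving V_DS = V_DD − I_D R_D = 14.7 − 5.03 × 0.121 = 14.1 V.
V_DS = 14.1 V ≥ V_ov = 1.35 V, confirming saturation.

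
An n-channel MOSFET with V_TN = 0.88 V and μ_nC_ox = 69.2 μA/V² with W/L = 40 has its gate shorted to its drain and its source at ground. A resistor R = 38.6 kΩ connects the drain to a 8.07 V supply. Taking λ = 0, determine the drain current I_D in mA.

I_D = 0.177 mA

With gate tied to drain, V_GS = V_DS ≥ V_GS − V_TN, so the device is in saturation.
k_n = μ_nC_ox · (W/L) = 2.768 mA/V².
KCL at the drain: ½ k_n (V_GS − V_TN)² = (V_DD − V_GS)/R.
Let x = V_GS − 0.88. Then 53.4 x² + x − 7.19 = 0, giving x = 0.358 V (positive root), so V_GS = 1.24 V.
I_D = (V_DD − V_GS)/R = (8.07 − 1.24) / 38.6 = 0.177 mA.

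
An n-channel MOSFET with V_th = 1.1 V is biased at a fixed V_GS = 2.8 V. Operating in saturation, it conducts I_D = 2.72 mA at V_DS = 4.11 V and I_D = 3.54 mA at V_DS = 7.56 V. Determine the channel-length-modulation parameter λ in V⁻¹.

λ = 0.136 V⁻¹

With V_GS fixed, I_D ∝ (1 + λ V_DS) in saturation, so I_D2/I_D1 = (1 + λ V_DS2)/(1 + λ V_DS1).
3.54/2.72 = 1.301 = (1 + 7.56 λ)/(1 + 4.11 λ).
Solving: λ (I_D1 V_DS2 − I_D2 V_DS1) = I_D2 − I_D1, so λ = (3.54 − 2.72) / (2.72 × 7.56 − 3.54 × 4.11) = 0.82 / 6.01 = 0.136 V⁻¹.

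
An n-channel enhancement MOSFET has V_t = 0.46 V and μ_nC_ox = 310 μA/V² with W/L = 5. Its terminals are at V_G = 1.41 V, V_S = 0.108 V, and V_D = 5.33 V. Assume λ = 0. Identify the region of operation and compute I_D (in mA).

Saturation; I_D = 0.549 mA

V_GS = V_G − V_S = 1.41 − 0.108 = 1.3 V; V_DS = V_D − V_S = 5.33 − 0.108 = 5.22 V.
k_n = μ_nC_ox · (W/L) = 1.55 mA/V².
V_ov = V_GS − V_t = 1.3 − 0.46 = 0.842 V.
Since V_DS = 5.22 V ≥ V_ov = 0.842 V, the device is in saturation.
I_D = ½ k_n V_ov² = 0.5 × 1.55 × 0.842² = 0.549 mA.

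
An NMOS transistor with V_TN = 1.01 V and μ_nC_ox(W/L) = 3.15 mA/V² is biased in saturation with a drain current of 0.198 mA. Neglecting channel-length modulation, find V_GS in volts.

In saturation I_D = ½ k_n (V_GS − V_TN)², so V_GS − V_TN = √(2 I_D / k_n) = √(2 × 0.198 / 3.15) = 0.355 V.
V_GS = 1.01 + 0.355 = 1.36 V.

V_GS = 1.36 V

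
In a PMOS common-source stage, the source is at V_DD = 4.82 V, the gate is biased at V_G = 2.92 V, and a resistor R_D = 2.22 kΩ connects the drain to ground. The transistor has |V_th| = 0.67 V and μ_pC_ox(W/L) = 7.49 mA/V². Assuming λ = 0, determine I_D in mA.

V_SG = V_DD − V_G = 4.82 − 2.92 = 1.9 V, so V_ov = 1.9 − 0.67 = 1.23 V.
Assume saturation: I_D = ½ k_p V_ov² = 0.5 × 7.49 × 1.23² = 5.67 mA, giving V_SD = V_DD − I_D R_D = 4.82 − 5.67 × 2.22 = -7.76 V.
But -7.76 V < V_ov = 1.23 V, so the device is actually in triode.
In triode I_D = k_p[V_ov V_SD − ½ V_SD²] and I_D = (V_DD − V_SD)/R_D. Equating: 8.31 V_SD² − 21.45 V_SD + 4.82 = 0, giving V_SD = 0.249 V (the root below V_ov).
I_D = (4.82 − 0.249) / 2.22 = 2.06 mA.

I_D = 2.06 mA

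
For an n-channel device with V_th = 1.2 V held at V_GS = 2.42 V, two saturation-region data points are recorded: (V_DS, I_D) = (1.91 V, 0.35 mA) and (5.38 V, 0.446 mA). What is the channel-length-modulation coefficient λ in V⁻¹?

With V_GS fixed, I_D ∝ (1 + λ V_DS) in saturation, so I_D2/I_D1 = (1 + λ V_DS2)/(1 + λ V_DS1).
0.446/0.35 = 1.274 = (1 + 5.38 λ)/(1 + 1.91 λ).
Solving: λ (I_D1 V_DS2 − I_D2 V_DS1) = I_D2 − I_D1, so λ = (0.446 − 0.35) / (0.35 × 5.38 − 0.446 × 1.91) = 0.096 / 1.03 = 0.0931 V⁻¹.

λ = 0.0931 V⁻¹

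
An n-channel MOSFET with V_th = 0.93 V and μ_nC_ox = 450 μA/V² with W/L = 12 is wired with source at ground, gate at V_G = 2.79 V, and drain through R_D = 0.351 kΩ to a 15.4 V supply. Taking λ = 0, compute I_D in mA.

I_D = 9.34 mA

V_GS = V_G = 2.79 V, so V_ov = 2.79 − 0.93 = 1.86 V.
k_n = μ_nC_ox · (W/L) = 5.4 mA/V².
Assume saturation: I_D = ½ k_n V_ov² = 0.5 × 5.4 × 1.86² = 9.34 mA, giving V_DS = V_DD − I_D R_D = 15.4 − 9.34 × 0.351 = 12.1 V.
V_DS = 12.1 V ≥ V_ov = 1.86 V, confirming saturation.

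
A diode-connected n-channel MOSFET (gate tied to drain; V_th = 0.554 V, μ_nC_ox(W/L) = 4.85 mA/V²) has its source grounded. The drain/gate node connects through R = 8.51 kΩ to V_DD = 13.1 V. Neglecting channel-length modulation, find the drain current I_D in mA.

With gate tied to drain, V_GS = V_DS ≥ V_GS − V_th, so the device is in saturation.
KCL at the drain: ½ k_n (V_GS − V_th)² = (V_DD − V_GS)/R.
Let x = V_GS − 0.554. Then 20.6 x² + x − 12.55 = 0, giving x = 0.756 V (positive root), so V_GS = 1.31 V.
I_D = (V_DD − V_GS)/R = (13.1 − 1.31) / 8.51 = 1.39 mA.

I_D = 1.39 mA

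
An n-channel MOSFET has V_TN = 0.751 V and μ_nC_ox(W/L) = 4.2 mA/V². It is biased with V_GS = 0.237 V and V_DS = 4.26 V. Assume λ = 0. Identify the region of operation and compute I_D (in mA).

Cutoff; I_D = 0 mA

V_GS = 0.237 V < V_TN = 0.751 V, so the transistor is in cutoff.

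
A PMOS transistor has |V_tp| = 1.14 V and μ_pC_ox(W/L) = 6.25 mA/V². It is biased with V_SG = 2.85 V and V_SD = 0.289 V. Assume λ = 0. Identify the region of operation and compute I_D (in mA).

Triode; I_D = 2.83 mA

V_ov = V_SG − |V_tp| = 2.85 − 1.14 = 1.71 V.
Since V_SD = 0.289 V < V_ov = 1.71 V, the device is in the triode region.
I_D = k_p [V_ov · V_SD − ½ V_SD²] = 6.25 × [1.71 × 0.289 − 0.5 × 0.289²] = 2.83 mA.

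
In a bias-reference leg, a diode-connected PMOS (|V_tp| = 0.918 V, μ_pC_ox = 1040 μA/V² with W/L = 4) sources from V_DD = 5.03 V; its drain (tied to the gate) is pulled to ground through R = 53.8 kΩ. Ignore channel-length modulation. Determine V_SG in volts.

With gate tied to drain, V_SG = V_SD ≥ V_SG − |V_tp|, so the device is in saturation.
k_p = μ_pC_ox · (W/L) = 4.16 mA/V².
KCL at the drain: ½ k_p (V_SG − |V_tp|)² = (V_DD − V_SG)/R.
Let x = V_SG − 0.918. Then 112 x² + x − 4.112 = 0, giving x = 0.187 V (positive root), so V_SG = 1.11 V.
I_D = (V_DD − V_SG)/R = (5.03 − 1.11) / 53.8 = 0.073 mA.

V_SG = 1.11 V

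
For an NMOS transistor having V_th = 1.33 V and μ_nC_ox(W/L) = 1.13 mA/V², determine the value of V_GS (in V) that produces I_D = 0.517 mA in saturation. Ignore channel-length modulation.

In saturation I_D = ½ k_n (V_GS − V_th)², so V_GS − V_th = √(2 I_D / k_n) = √(2 × 0.517 / 1.13) = 0.957 V.
V_GS = 1.33 + 0.957 = 2.29 V.

V_GS = 2.29 V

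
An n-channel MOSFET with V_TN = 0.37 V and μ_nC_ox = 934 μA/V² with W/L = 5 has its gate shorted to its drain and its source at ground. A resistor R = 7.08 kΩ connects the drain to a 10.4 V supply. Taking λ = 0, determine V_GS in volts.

V_GS = 1.12 V

With gate tied to drain, V_GS = V_DS ≥ V_GS − V_TN, so the device is in saturation.
k_n = μ_nC_ox · (W/L) = 4.67 mA/V².
KCL at the drain: ½ k_n (V_GS − V_TN)² = (V_DD − V_GS)/R.
Let x = V_GS − 0.37. Then 16.5 x² + x − 10.03 = 0, giving x = 0.749 V (positive root), so V_GS = 1.12 V.
I_D = (V_DD − V_GS)/R = (10.4 − 1.12) / 7.08 = 1.31 mA.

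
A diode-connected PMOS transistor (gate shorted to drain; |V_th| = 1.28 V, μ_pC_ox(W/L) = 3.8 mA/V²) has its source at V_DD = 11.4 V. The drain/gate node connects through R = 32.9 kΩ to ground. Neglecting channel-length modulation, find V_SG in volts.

V_SG = 1.67 V

With gate tied to drain, V_SG = V_SD ≥ V_SG − |V_th|, so the device is in saturation.
KCL at the drain: ½ k_p (V_SG − |V_th|)² = (V_DD − V_SG)/R.
Let x = V_SG − 1.28. Then 62.5 x² + x − 10.12 = 0, giving x = 0.394 V (positive root), so V_SG = 1.67 V.
I_D = (V_DD − V_SG)/R = (11.4 − 1.67) / 32.9 = 0.296 mA.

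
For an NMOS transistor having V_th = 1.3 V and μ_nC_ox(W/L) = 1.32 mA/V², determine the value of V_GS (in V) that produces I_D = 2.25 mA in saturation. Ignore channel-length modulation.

V_GS = 3.15 V

In saturation I_D = ½ k_n (V_GS − V_th)², so V_GS − V_th = √(2 I_D / k_n) = √(2 × 2.25 / 1.32) = 1.85 V.
V_GS = 1.3 + 1.85 = 3.15 V.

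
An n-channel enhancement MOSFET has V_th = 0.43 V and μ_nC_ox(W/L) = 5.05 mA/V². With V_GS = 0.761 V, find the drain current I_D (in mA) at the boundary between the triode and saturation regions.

I_D = 0.277 mA

At the boundary V_DS = V_ov = V_GS − V_th = 0.761 − 0.43 = 0.331 V.
I_D = ½ k_n V_ov² = 0.5 × 5.05 × 0.331² = 0.277 mA.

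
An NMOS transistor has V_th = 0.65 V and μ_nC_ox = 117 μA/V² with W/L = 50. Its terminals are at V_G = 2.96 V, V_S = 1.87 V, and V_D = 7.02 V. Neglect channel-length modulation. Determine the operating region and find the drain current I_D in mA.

Saturation; I_D = 0.566 mA

V_GS = V_G − V_S = 2.96 − 1.87 = 1.09 V; V_DS = V_D − V_S = 7.02 − 1.87 = 5.15 V.
k_n = μ_nC_ox · (W/L) = 5.85 mA/V².
V_ov = V_GS − V_th = 1.09 − 0.65 = 0.44 V.
Since V_DS = 5.15 V ≥ V_ov = 0.44 V, the device is in saturation.
I_D = ½ k_n V_ov² = 0.5 × 5.85 × 0.44² = 0.566 mA.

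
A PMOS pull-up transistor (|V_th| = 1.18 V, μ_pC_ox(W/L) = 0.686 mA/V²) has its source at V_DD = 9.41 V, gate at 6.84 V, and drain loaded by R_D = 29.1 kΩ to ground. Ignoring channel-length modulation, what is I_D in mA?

I_D = 0.310 mA

V_SG = V_DD − V_G = 9.41 − 6.84 = 2.57 V, so V_ov = 2.57 − 1.18 = 1.39 V.
Assume saturation: I_D = ½ k_p V_ov² = 0.5 × 0.686 × 1.39² = 0.663 mA, giving V_SD = V_DD − I_D R_D = 9.41 − 0.663 × 29.1 = -9.87 V.
But -9.87 V < V_ov = 1.39 V, so the device is actually in triode.
In triode I_D = k_p[V_ov V_SD − ½ V_SD²] and I_D = (V_DD − V_SD)/R_D. Equating: 9.98 V_SD² − 28.75 V_SD + 9.41 = 0, giving V_SD = 0.377 V (the root below V_ov).
I_D = (9.41 − 0.377) / 29.1 = 0.31 mA.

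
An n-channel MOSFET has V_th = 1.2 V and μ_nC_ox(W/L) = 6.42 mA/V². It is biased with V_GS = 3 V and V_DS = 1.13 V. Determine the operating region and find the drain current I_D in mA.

Triode; I_D = 8.96 mA

V_ov = V_GS − V_th = 3 − 1.2 = 1.8 V.
Since V_DS = 1.13 V < V_ov = 1.8 V, the device is in the triode region.
I_D = k_n [V_ov · V_DS − ½ V_DS²] = 6.42 × [1.8 × 1.13 − 0.5 × 1.13²] = 8.96 mA.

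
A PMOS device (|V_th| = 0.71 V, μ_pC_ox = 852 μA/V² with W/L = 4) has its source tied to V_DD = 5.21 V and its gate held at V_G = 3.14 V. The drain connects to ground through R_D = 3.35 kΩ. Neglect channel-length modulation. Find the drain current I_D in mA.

I_D = 1.45 mA

V_SG = V_DD − V_G = 5.21 − 3.14 = 2.07 V, so V_ov = 2.07 − 0.71 = 1.36 V.
k_p = μ_pC_ox · (W/L) = 3.408 mA/V².
Assume saturation: I_D = ½ k_p V_ov² = 0.5 × 3.408 × 1.36² = 3.15 mA, giving V_SD = V_DD − I_D R_D = 5.21 − 3.15 × 3.35 = -5.35 V.
But -5.35 V < V_ov = 1.36 V, so the device is actually in triode.
In triode I_D = k_p[V_ov V_SD − ½ V_SD²] and I_D = (V_DD − V_SD)/R_D. Equating: 5.71 V_SD² − 16.53 V_SD + 5.21 = 0, giving V_SD = 0.36 V (the root below V_ov).
I_D = (5.21 − 0.36) / 3.35 = 1.45 mA.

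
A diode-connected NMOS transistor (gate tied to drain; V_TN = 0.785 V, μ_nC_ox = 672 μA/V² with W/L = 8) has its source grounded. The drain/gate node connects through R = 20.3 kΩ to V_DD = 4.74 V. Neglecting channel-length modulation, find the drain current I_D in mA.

With gate tied to drain, V_GS = V_DS ≥ V_GS − V_TN, so the device is in saturation.
k_n = μ_nC_ox · (W/L) = 5.376 mA/V².
KCL at the drain: ½ k_n (V_GS − V_TN)² = (V_DD − V_GS)/R.
Let x = V_GS − 0.785. Then 54.6 x² + x − 3.955 = 0, giving x = 0.26 V (positive root), so V_GS = 1.05 V.
I_D = (V_DD − V_GS)/R = (4.74 − 1.05) / 20.3 = 0.182 mA.

I_D = 0.182 mA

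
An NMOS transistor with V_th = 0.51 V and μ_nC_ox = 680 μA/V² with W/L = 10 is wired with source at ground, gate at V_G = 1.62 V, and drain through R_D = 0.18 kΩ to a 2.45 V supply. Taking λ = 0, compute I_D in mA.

I_D = 4.19 mA

V_GS = V_G = 1.62 V, so V_ov = 1.62 − 0.51 = 1.11 V.
k_n = μ_nC_ox · (W/L) = 6.8 mA/V².
Assume saturation: I_D = ½ k_n V_ov² = 0.5 × 6.8 × 1.11² = 4.19 mA, giving V_DS = V_DD − I_D R_D = 2.45 − 4.19 × 0.18 = 1.7 V.
V_DS = 1.7 V ≥ V_ov = 1.11 V, confirming saturation.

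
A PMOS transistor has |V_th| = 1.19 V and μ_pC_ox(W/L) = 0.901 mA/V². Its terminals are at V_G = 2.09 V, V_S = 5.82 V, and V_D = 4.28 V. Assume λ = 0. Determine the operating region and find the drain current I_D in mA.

Triode; I_D = 2.46 mA

V_SG = V_S − V_G = 5.82 − 2.09 = 3.73 V; V_SD = V_S − V_D = 5.82 − 4.28 = 1.54 V.
V_ov = V_SG − |V_th| = 3.73 − 1.19 = 2.54 V.
Since V_SD = 1.54 V < V_ov = 2.54 V, the device is in the triode region.
I_D = k_p [V_ov · V_SD − ½ V_SD²] = 0.901 × [2.54 × 1.54 − 0.5 × 1.54²] = 2.46 mA.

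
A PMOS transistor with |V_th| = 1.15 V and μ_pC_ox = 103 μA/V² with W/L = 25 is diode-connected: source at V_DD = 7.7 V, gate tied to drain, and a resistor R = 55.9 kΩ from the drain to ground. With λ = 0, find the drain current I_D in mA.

I_D = 0.112 mA

With gate tied to drain, V_SG = V_SD ≥ V_SG − |V_th|, so the device is in saturation.
k_p = μ_pC_ox · (W/L) = 2.575 mA/V².
KCL at the drain: ½ k_p (V_SG − |V_th|)² = (V_DD − V_SG)/R.
Let x = V_SG − 1.15. Then 72 x² + x − 6.55 = 0, giving x = 0.295 V (positive root), so V_SG = 1.44 V.
I_D = (V_DD − V_SG)/R = (7.7 − 1.44) / 55.9 = 0.112 mA.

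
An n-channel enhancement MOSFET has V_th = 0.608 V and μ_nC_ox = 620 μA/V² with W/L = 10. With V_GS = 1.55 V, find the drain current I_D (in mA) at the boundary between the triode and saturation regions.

I_D = 2.75 mA

At the boundary V_DS = V_ov = V_GS − V_th = 1.55 − 0.608 = 0.942 V.
k_n = μ_nC_ox · (W/L) = 6.2 mA/V².
I_D = ½ k_n V_ov² = 0.5 × 6.2 × 0.942² = 2.75 mA.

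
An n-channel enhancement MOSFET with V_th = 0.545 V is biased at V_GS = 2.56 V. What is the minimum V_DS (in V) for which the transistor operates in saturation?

The boundary between triode and saturation is V_DS = V_GS − V_th = V_ov.
V_ov = 2.56 − 0.545 = 2.02 V.

V_DS,sat = 2.02 V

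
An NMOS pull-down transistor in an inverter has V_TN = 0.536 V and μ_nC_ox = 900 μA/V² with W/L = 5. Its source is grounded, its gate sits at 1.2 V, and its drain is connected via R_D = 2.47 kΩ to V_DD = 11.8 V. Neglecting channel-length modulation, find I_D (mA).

V_GS = V_G = 1.2 V, so V_ov = 1.2 − 0.536 = 0.664 V.
k_n = μ_nC_ox · (W/L) = 4.5 mA/V².
Assume saturation: I_D = ½ k_n V_ov² = 0.5 × 4.5 × 0.664² = 0.992 mA, giving V_DS = V_DD − I_D R_D = 11.8 − 0.992 × 2.47 = 9.35 V.
V_DS = 9.35 V ≥ V_ov = 0.664 V, confirming saturation.

I_D = 0.992 mA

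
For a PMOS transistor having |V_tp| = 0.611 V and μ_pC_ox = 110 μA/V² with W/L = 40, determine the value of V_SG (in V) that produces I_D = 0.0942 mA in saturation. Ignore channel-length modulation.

V_SG = 0.818 V

k_p = μ_pC_ox · (W/L) = 4.4 mA/V².
In saturation I_D = ½ k_p (V_SG − |V_tp|)², so V_SG − |V_tp| = √(2 I_D / k_p) = √(2 × 0.0942 / 4.4) = 0.207 V.
V_SG = 0.611 + 0.207 = 0.818 V.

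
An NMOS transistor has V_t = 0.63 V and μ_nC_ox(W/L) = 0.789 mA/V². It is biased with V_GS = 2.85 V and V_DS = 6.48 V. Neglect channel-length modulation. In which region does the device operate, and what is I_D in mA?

V_ov = V_GS − V_t = 2.85 − 0.63 = 2.22 V.
Since V_DS = 6.48 V ≥ V_ov = 2.22 V, the device is in saturation.
I_D = ½ k_n V_ov² = 0.5 × 0.789 × 2.22² = 1.94 mA.

Saturation; I_D = 1.94 mA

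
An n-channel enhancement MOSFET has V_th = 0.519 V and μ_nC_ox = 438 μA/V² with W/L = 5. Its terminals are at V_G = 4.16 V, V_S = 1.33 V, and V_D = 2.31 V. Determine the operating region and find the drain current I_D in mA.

V_GS = V_G − V_S = 4.16 − 1.33 = 2.83 V; V_DS = V_D − V_S = 2.31 − 1.33 = 0.98 V.
k_n = μ_nC_ox · (W/L) = 2.19 mA/V².
V_ov = V_GS − V_th = 2.83 − 0.519 = 2.31 V.
Since V_DS = 0.98 V < V_ov = 2.31 V, the device is in the triode region.
I_D = k_n [V_ov · V_DS − ½ V_DS²] = 2.19 × [2.31 × 0.98 − 0.5 × 0.98²] = 3.91 mA.

Triode; I_D = 3.91 mA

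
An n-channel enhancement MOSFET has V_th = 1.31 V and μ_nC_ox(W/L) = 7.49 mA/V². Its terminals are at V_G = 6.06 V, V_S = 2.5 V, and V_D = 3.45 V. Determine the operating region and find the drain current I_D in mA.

V_GS = V_G − V_S = 6.06 − 2.5 = 3.56 V; V_DS = V_D − V_S = 3.45 − 2.5 = 0.95 V.
V_ov = V_GS − V_th = 3.56 − 1.31 = 2.25 V.
Since V_DS = 0.95 V < V_ov = 2.25 V, the device is in the triode region.
I_D = k_n [V_ov · V_DS − ½ V_DS²] = 7.49 × [2.25 × 0.95 − 0.5 × 0.95²] = 12.6 mA.

Triode; I_D = 12.6 mA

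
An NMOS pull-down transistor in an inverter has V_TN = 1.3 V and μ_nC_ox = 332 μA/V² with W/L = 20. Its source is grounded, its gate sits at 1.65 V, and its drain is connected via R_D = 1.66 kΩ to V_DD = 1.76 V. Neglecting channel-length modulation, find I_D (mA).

V_GS = V_G = 1.65 V, so V_ov = 1.65 − 1.3 = 0.35 V.
k_n = μ_nC_ox · (W/L) = 6.64 mA/V².
Assume saturation: I_D = ½ k_n V_ov² = 0.5 × 6.64 × 0.35² = 0.407 mA, giving V_DS = V_DD − I_D R_D = 1.76 − 0.407 × 1.66 = 1.08 V.
V_DS = 1.08 V ≥ V_ov = 0.35 V, confirming saturation.

I_D = 0.407 mA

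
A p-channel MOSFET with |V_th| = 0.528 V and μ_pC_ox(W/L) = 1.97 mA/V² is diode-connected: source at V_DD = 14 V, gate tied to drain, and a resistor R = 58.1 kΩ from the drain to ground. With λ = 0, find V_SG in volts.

V_SG = 1.00 V

With gate tied to drain, V_SG = V_SD ≥ V_SG − |V_th|, so the device is in saturation.
KCL at the drain: ½ k_p (V_SG − |V_th|)² = (V_DD − V_SG)/R.
Let x = V_SG − 0.528. Then 57.2 x² + x − 13.47 = 0, giving x = 0.477 V (positive root), so V_SG = 1 V.
I_D = (V_DD − V_SG)/R = (14 − 1) / 58.1 = 0.224 mA.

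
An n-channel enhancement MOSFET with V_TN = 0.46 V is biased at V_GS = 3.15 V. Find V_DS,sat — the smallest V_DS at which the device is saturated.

V_DS,sat = 2.69 V

The boundary between triode and saturation is V_DS = V_GS − V_TN = V_ov.
V_ov = 3.15 − 0.46 = 2.69 V.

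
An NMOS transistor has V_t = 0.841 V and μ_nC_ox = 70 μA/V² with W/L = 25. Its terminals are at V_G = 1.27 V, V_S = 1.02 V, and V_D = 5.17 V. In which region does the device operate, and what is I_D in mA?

V_GS = V_G − V_S = 1.27 − 1.02 = 0.25 V; V_DS = V_D − V_S = 5.17 − 1.02 = 4.15 V.
V_GS = 0.25 V < V_t = 0.841 V, so the transistor is in cutoff.

Cutoff; I_D = 0 mA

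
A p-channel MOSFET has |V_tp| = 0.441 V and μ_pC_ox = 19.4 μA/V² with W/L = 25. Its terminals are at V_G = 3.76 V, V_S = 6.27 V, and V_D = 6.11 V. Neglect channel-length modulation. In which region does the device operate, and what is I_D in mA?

V_SG = V_S − V_G = 6.27 − 3.76 = 2.51 V; V_SD = V_S − V_D = 6.27 − 6.11 = 0.16 V.
k_p = μ_pC_ox · (W/L) = 0.485 mA/V².
V_ov = V_SG − |V_tp| = 2.51 − 0.441 = 2.07 V.
Since V_SD = 0.16 V < V_ov = 2.07 V, the device is in the triode region.
I_D = k_p [V_ov · V_SD − ½ V_SD²] = 0.485 × [2.07 × 0.16 − 0.5 × 0.16²] = 0.154 mA.

Triode; I_D = 0.154 mA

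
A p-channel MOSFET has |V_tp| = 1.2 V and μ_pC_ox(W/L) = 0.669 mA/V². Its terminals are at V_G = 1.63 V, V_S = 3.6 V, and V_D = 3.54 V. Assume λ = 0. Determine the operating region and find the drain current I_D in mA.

V_SG = V_S − V_G = 3.6 − 1.63 = 1.97 V; V_SD = V_S − V_D = 3.6 − 3.54 = 0.06 V.
V_ov = V_SG − |V_tp| = 1.97 − 1.2 = 0.77 V.
Since V_SD = 0.06 V < V_ov = 0.77 V, the device is in the triode region.
I_D = k_p [V_ov · V_SD − ½ V_SD²] = 0.669 × [0.77 × 0.06 − 0.5 × 0.06²] = 0.0297 mA.

Triode; I_D = 0.0297 mA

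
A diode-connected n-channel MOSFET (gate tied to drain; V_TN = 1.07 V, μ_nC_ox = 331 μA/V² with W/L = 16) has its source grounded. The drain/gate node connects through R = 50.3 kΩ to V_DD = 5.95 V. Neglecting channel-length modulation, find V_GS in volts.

V_GS = 1.26 V

With gate tied to drain, V_GS = V_DS ≥ V_GS − V_TN, so the device is in saturation.
k_n = μ_nC_ox · (W/L) = 5.296 mA/V².
KCL at the drain: ½ k_n (V_GS − V_TN)² = (V_DD − V_GS)/R.
Let x = V_GS − 1.07. Then 133 x² + x − 4.88 = 0, giving x = 0.188 V (positive root), so V_GS = 1.26 V.
I_D = (V_DD − V_GS)/R = (5.95 − 1.26) / 50.3 = 0.0933 mA.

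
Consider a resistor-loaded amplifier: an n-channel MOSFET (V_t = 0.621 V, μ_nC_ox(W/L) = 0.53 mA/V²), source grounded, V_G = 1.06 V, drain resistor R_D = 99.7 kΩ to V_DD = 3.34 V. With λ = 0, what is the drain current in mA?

I_D = 0.0318 mA

V_GS = V_G = 1.06 V, so V_ov = 1.06 − 0.621 = 0.439 V.
Assume saturation: I_D = ½ k_n V_ov² = 0.5 × 0.53 × 0.439² = 0.0511 mA, giving V_DS = V_DD − I_D R_D = 3.34 − 0.0511 × 99.7 = -1.75 V.
But -1.75 V < V_ov = 0.439 V, so the device is actually in triode.
In triode I_D = k_n[V_ov V_DS − ½ V_DS²] and I_D = (V_DD − V_DS)/R_D. Equating: 26.4 V_DS² − 24.2 V_DS + 3.34 = 0, giving V_DS = 0.169 V (the root below V_ov).
I_D = (3.34 − 0.169) / 99.7 = 0.0318 mA.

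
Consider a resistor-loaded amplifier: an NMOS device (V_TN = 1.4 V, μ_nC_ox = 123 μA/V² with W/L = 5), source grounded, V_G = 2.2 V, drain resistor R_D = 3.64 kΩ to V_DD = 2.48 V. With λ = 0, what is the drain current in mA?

V_GS = V_G = 2.2 V, so V_ov = 2.2 − 1.4 = 0.8 V.
k_n = μ_nC_ox · (W/L) = 0.615 mA/V².
Assume saturation: I_D = ½ k_n V_ov² = 0.5 × 0.615 × 0.8² = 0.197 mA, giving V_DS = V_DD − I_D R_D = 2.48 − 0.197 × 3.64 = 1.76 V.
V_DS = 1.76 V ≥ V_ov = 0.8 V, confirming saturation.

I_D = 0.197 mA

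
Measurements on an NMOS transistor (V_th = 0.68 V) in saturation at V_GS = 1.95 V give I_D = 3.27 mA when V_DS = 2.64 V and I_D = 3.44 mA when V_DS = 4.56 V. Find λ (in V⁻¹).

λ = 0.0292 V⁻¹

With V_GS fixed, I_D ∝ (1 + λ V_DS) in saturation, so I_D2/I_D1 = (1 + λ V_DS2)/(1 + λ V_DS1).
3.44/3.27 = 1.052 = (1 + 4.56 λ)/(1 + 2.64 λ).
Solving: λ (I_D1 V_DS2 − I_D2 V_DS1) = I_D2 − I_D1, so λ = (3.44 − 3.27) / (3.27 × 4.56 − 3.44 × 2.64) = 0.17 / 5.83 = 0.0292 V⁻¹.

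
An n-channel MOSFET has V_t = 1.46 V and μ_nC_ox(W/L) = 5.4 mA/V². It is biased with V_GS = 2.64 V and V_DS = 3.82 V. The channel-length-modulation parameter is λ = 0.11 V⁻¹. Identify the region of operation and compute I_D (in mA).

V_ov = V_GS − V_t = 2.64 − 1.46 = 1.18 V.
Since V_DS = 3.82 V ≥ V_ov = 1.18 V, the device is in saturation.
I_D = ½ k_n V_ov² (1 + λ V_DS) = 0.5 × 5.4 × 1.18² × (1 + 0.11 × 3.82) = 5.34 mA.

Saturation; I_D = 5.34 mA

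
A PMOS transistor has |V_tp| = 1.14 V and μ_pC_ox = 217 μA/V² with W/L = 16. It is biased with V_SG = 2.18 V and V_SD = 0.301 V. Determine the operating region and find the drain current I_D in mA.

Triode; I_D = 0.930 mA

k_p = μ_pC_ox · (W/L) = 3.472 mA/V².
V_ov = V_SG − |V_tp| = 2.18 − 1.14 = 1.04 V.
Since V_SD = 0.301 V < V_ov = 1.04 V, the device is in the triode region.
I_D = k_p [V_ov · V_SD − ½ V_SD²] = 3.472 × [1.04 × 0.301 − 0.5 × 0.301²] = 0.93 mA.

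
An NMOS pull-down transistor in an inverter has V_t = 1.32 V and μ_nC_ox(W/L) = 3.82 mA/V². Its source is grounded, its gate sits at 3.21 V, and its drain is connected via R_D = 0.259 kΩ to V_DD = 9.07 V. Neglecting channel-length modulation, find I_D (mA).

I_D = 6.82 mA

V_GS = V_G = 3.21 V, so V_ov = 3.21 − 1.32 = 1.89 V.
Assume saturation: I_D = ½ k_n V_ov² = 0.5 × 3.82 × 1.89² = 6.82 mA, giving V_DS = V_DD − I_D R_D = 9.07 − 6.82 × 0.259 = 7.3 V.
V_DS = 7.3 V ≥ V_ov = 1.89 V, confirming saturation.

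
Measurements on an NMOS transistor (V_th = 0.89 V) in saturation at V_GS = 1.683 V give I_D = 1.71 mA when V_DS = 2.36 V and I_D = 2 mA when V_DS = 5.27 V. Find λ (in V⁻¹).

With V_GS fixed, I_D ∝ (1 + λ V_DS) in saturation, so I_D2/I_D1 = (1 + λ V_DS2)/(1 + λ V_DS1).
2/1.71 = 1.17 = (1 + 5.27 λ)/(1 + 2.36 λ).
Solving: λ (I_D1 V_DS2 − I_D2 V_DS1) = I_D2 − I_D1, so λ = (2 − 1.71) / (1.71 × 5.27 − 2 × 2.36) = 0.29 / 4.29 = 0.0676 V⁻¹.

λ = 0.0676 V⁻¹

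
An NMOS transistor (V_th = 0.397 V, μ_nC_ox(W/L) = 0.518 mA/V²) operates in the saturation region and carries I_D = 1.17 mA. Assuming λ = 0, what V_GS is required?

V_GS = 2.52 V

In saturation I_D = ½ k_n (V_GS − V_th)², so V_GS − V_th = √(2 I_D / k_n) = √(2 × 1.17 / 0.518) = 2.13 V.
V_GS = 0.397 + 2.13 = 2.52 V.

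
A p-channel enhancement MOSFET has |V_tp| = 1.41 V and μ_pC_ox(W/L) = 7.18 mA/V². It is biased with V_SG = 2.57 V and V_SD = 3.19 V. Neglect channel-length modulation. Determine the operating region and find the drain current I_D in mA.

V_ov = V_SG − |V_tp| = 2.57 − 1.41 = 1.16 V.
Since V_SD = 3.19 V ≥ V_ov = 1.16 V, the device is in saturation.
I_D = ½ k_p V_ov² = 0.5 × 7.18 × 1.16² = 4.83 mA.

Saturation; I_D = 4.83 mA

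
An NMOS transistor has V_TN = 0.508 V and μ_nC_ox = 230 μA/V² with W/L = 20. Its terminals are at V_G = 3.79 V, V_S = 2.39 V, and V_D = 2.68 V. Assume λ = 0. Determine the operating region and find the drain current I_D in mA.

Triode; I_D = 0.996 mA

V_GS = V_G − V_S = 3.79 − 2.39 = 1.4 V; V_DS = V_D − V_S = 2.68 − 2.39 = 0.29 V.
k_n = μ_nC_ox · (W/L) = 4.6 mA/V².
V_ov = V_GS − V_TN = 1.4 − 0.508 = 0.892 V.
Since V_DS = 0.29 V < V_ov = 0.892 V, the device is in the triode region.
I_D = k_n [V_ov · V_DS − ½ V_DS²] = 4.6 × [0.892 × 0.29 − 0.5 × 0.29²] = 0.996 mA.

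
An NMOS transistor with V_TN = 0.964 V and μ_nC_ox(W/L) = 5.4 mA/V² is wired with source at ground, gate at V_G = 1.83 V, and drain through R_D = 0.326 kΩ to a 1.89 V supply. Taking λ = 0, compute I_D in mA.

V_GS = V_G = 1.83 V, so V_ov = 1.83 − 0.964 = 0.866 V.
Assume saturation: I_D = ½ k_n V_ov² = 0.5 × 5.4 × 0.866² = 2.02 mA, giving V_DS = V_DD − I_D R_D = 1.89 − 2.02 × 0.326 = 1.23 V.
V_DS = 1.23 V ≥ V_ov = 0.866 V, confirming saturation.

I_D = 2.02 mA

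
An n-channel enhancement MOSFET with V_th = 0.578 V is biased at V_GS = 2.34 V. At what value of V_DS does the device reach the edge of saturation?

The boundary between triode and saturation is V_DS = V_GS − V_th = V_ov.
V_ov = 2.34 − 0.578 = 1.76 V.

V_DS,sat = 1.76 V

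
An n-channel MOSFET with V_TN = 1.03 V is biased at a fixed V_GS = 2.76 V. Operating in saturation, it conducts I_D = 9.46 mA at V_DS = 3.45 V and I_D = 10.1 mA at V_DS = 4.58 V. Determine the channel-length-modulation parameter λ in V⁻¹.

λ = 0.0755 V⁻¹

With V_GS fixed, I_D ∝ (1 + λ V_DS) in saturation, so I_D2/I_D1 = (1 + λ V_DS2)/(1 + λ V_DS1).
10.1/9.46 = 1.068 = (1 + 4.58 λ)/(1 + 3.45 λ).
Solving: λ (I_D1 V_DS2 − I_D2 V_DS1) = I_D2 − I_D1, so λ = (10.1 − 9.46) / (9.46 × 4.58 − 10.1 × 3.45) = 0.64 / 8.48 = 0.0755 V⁻¹.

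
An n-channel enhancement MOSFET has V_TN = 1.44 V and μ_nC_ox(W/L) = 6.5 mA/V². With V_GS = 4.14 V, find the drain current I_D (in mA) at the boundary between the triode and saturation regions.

I_D = 23.7 mA

At the boundary V_DS = V_ov = V_GS − V_TN = 4.14 − 1.44 = 2.7 V.
I_D = ½ k_n V_ov² = 0.5 × 6.5 × 2.7² = 23.7 mA.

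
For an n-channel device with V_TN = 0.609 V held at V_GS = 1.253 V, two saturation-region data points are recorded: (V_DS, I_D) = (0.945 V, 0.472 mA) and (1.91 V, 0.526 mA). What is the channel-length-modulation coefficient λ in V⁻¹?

With V_GS fixed, I_D ∝ (1 + λ V_DS) in saturation, so I_D2/I_D1 = (1 + λ V_DS2)/(1 + λ V_DS1).
0.526/0.472 = 1.114 = (1 + 1.91 λ)/(1 + 0.945 λ).
Solving: λ (I_D1 V_DS2 − I_D2 V_DS1) = I_D2 − I_D1, so λ = (0.526 − 0.472) / (0.472 × 1.91 − 0.526 × 0.945) = 0.054 / 0.404 = 0.134 V⁻¹.

λ = 0.134 V⁻¹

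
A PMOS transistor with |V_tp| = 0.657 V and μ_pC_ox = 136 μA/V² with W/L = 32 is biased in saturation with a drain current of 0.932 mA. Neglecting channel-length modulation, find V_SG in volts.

V_SG = 1.31 V

k_p = μ_pC_ox · (W/L) = 4.352 mA/V².
In saturation I_D = ½ k_p (V_SG − |V_tp|)², so V_SG − |V_tp| = √(2 I_D / k_p) = √(2 × 0.932 / 4.352) = 0.654 V.
V_SG = 0.657 + 0.654 = 1.31 V.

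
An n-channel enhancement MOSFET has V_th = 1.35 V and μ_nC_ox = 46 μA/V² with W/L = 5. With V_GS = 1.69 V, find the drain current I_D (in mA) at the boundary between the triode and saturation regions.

I_D = 0.0133 mA

At the boundary V_DS = V_ov = V_GS − V_th = 1.69 − 1.35 = 0.34 V.
k_n = μ_nC_ox · (W/L) = 0.23 mA/V².
I_D = ½ k_n V_ov² = 0.5 × 0.23 × 0.34² = 0.0133 mA.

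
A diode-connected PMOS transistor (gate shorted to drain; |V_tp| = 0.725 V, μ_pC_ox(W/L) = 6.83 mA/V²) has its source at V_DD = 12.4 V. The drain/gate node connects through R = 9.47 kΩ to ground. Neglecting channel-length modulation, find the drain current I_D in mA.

I_D = 1.17 mA

With gate tied to drain, V_SG = V_SD ≥ V_SG − |V_tp|, so the device is in saturation.
KCL at the drain: ½ k_p (V_SG − |V_tp|)² = (V_DD − V_SG)/R.
Let x = V_SG − 0.725. Then 32.3 x² + x − 11.68 = 0, giving x = 0.586 V (positive root), so V_SG = 1.31 V.
I_D = (V_DD − V_SG)/R = (12.4 − 1.31) / 9.47 = 1.17 mA.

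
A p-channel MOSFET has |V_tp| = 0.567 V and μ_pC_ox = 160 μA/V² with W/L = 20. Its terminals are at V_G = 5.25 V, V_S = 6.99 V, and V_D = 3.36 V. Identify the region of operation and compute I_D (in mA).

Saturation; I_D = 2.20 mA

V_SG = V_S − V_G = 6.99 − 5.25 = 1.74 V; V_SD = V_S − V_D = 6.99 − 3.36 = 3.63 V.
k_p = μ_pC_ox · (W/L) = 3.2 mA/V².
V_ov = V_SG − |V_tp| = 1.74 − 0.567 = 1.17 V.
Since V_SD = 3.63 V ≥ V_ov = 1.17 V, the device is in saturation.
I_D = ½ k_p V_ov² = 0.5 × 3.2 × 1.17² = 2.2 mA.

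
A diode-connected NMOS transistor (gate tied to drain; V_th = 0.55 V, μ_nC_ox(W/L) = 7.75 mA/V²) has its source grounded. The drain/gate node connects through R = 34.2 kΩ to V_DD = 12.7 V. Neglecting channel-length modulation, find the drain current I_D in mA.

I_D = 0.347 mA

With gate tied to drain, V_GS = V_DS ≥ V_GS − V_th, so the device is in saturation.
KCL at the drain: ½ k_n (V_GS − V_th)² = (V_DD − V_GS)/R.
Let x = V_GS − 0.55. Then 133 x² + x − 12.15 = 0, giving x = 0.299 V (positive root), so V_GS = 0.849 V.
I_D = (V_DD − V_GS)/R = (12.7 − 0.849) / 34.2 = 0.347 mA.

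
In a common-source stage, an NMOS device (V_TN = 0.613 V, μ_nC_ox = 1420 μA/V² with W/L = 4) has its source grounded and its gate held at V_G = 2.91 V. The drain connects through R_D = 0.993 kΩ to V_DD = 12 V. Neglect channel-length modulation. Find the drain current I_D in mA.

I_D = 11.0 mA

V_GS = V_G = 2.91 V, so V_ov = 2.91 − 0.613 = 2.3 V.
k_n = μ_nC_ox · (W/L) = 5.68 mA/V².
Assume saturation: I_D = ½ k_n V_ov² = 0.5 × 5.68 × 2.3² = 15 mA, giving V_DS = V_DD − I_D R_D = 12 − 15 × 0.993 = -2.88 V.
But -2.88 V < V_ov = 2.3 V, so the device is actually in triode.
In triode I_D = k_n[V_ov V_DS − ½ V_DS²] and I_D = (V_DD − V_DS)/R_D. Equating: 2.82 V_DS² − 13.96 V_DS + 12 = 0, giving V_DS = 1.11 V (the root below V_ov).
I_D = (12 − 1.11) / 0.993 = 11 mA.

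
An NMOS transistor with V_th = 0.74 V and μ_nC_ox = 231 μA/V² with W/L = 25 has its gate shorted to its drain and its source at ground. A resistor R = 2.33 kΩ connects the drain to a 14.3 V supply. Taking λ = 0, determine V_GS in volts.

With gate tied to drain, V_GS = V_DS ≥ V_GS − V_th, so the device is in saturation.
k_n = μ_nC_ox · (W/L) = 5.775 mA/V².
KCL at the drain: ½ k_n (V_GS − V_th)² = (V_DD − V_GS)/R.
Let x = V_GS − 0.74. Then 6.73 x² + x − 13.56 = 0, giving x = 1.35 V (positive root), so V_GS = 2.09 V.
I_D = (V_DD − V_GS)/R = (14.3 − 2.09) / 2.33 = 5.24 mA.

V_GS = 2.09 V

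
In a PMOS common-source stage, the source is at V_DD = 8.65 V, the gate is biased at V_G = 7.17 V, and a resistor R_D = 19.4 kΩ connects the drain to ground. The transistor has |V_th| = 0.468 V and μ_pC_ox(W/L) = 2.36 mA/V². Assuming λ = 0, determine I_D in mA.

V_SG = V_DD − V_G = 8.65 − 7.17 = 1.48 V, so V_ov = 1.48 − 0.468 = 1.01 V.
Assume saturation: I_D = ½ k_p V_ov² = 0.5 × 2.36 × 1.01² = 1.21 mA, giving V_SD = V_DD − I_D R_D = 8.65 − 1.21 × 19.4 = -14.8 V.
But -14.8 V < V_ov = 1.01 V, so the device is actually in triode.
In triode I_D = k_p[V_ov V_SD − ½ V_SD²] and I_D = (V_DD − V_SD)/R_D. Equating: 22.9 V_SD² − 47.33 V_SD + 8.65 = 0, giving V_SD = 0.203 V (the root below V_ov).
I_D = (8.65 − 0.203) / 19.4 = 0.435 mA.

I_D = 0.435 mA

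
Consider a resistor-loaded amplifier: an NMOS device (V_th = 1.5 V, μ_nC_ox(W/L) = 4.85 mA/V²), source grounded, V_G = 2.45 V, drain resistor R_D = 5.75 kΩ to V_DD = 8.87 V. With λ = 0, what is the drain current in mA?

I_D = 1.47 mA

V_GS = V_G = 2.45 V, so V_ov = 2.45 − 1.5 = 0.95 V.
Assume saturation: I_D = ½ k_n V_ov² = 0.5 × 4.85 × 0.95² = 2.19 mA, giving V_DS = V_DD − I_D R_D = 8.87 − 2.19 × 5.75 = -3.71 V.
But -3.71 V < V_ov = 0.95 V, so the device is actually in triode.
In triode I_D = k_n[V_ov V_DS − ½ V_DS²] and I_D = (V_DD − V_DS)/R_D. Equating: 13.9 V_DS² − 27.49 V_DS + 8.87 = 0, giving V_DS = 0.406 V (the root below V_ov).
I_D = (8.87 − 0.406) / 5.75 = 1.47 mA.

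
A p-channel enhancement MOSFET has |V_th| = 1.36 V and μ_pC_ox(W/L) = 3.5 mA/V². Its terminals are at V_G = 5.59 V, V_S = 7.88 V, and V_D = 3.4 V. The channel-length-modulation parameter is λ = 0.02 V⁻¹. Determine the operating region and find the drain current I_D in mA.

Saturation; I_D = 1.65 mA

V_SG = V_S − V_G = 7.88 − 5.59 = 2.29 V; V_SD = V_S − V_D = 7.88 − 3.4 = 4.48 V.
V_ov = V_SG − |V_th| = 2.29 − 1.36 = 0.93 V.
Since V_SD = 4.48 V ≥ V_ov = 0.93 V, the device is in saturation.
I_D = ½ k_p V_ov² (1 + λ V_SD) = 0.5 × 3.5 × 0.93² × (1 + 0.02 × 4.48) = 1.65 mA.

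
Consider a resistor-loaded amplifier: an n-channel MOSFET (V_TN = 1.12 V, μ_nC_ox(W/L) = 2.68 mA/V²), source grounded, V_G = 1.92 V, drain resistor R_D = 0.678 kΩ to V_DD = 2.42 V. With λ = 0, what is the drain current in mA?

V_GS = V_G = 1.92 V, so V_ov = 1.92 − 1.12 = 0.8 V.
Assume saturation: I_D = ½ k_n V_ov² = 0.5 × 2.68 × 0.8² = 0.858 mA, giving V_DS = V_DD − I_D R_D = 2.42 − 0.858 × 0.678 = 1.84 V.
V_DS = 1.84 V ≥ V_ov = 0.8 V, confirming saturation.

I_D = 0.858 mA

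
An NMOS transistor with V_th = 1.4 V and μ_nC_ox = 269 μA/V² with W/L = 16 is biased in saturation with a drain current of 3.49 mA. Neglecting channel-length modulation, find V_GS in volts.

V_GS = 2.67 V

k_n = μ_nC_ox · (W/L) = 4.304 mA/V².
In saturation I_D = ½ k_n (V_GS − V_th)², so V_GS − V_th = √(2 I_D / k_n) = √(2 × 3.49 / 4.304) = 1.27 V.
V_GS = 1.4 + 1.27 = 2.67 V.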